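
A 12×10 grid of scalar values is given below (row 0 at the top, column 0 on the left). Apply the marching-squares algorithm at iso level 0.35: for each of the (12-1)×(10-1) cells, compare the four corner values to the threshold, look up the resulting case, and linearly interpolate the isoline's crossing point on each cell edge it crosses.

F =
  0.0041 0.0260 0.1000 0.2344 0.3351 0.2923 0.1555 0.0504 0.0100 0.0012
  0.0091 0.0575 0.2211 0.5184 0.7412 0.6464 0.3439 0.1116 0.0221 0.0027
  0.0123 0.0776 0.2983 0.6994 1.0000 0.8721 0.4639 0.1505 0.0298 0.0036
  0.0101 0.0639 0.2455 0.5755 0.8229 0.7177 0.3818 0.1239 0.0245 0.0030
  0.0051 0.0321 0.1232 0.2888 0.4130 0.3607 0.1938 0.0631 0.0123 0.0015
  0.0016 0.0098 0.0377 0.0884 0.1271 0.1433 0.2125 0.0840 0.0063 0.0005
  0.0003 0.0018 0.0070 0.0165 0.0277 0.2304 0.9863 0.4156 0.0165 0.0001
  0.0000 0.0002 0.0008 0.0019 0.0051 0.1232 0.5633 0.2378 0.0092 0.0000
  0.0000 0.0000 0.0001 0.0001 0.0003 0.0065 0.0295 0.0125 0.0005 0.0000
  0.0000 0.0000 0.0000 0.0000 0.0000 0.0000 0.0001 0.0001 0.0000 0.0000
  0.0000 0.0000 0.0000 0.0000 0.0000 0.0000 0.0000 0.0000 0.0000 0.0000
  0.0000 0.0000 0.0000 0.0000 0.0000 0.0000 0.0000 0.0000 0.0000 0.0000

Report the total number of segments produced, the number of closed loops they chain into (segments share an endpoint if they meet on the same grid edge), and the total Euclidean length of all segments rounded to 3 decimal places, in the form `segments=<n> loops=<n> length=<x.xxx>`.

cell (0,2): code 0100 → (0.407,3.000)–(1.000,2.434)
cell (0,3): code 1100 → (0.037,4.000)–(0.407,3.000)
cell (0,4): code 1100 → (0.163,5.000)–(0.037,4.000)
cell (0,5): code 1000 → (1.000,5.980)–(0.163,5.000)
cell (1,2): code 0110 → (1.000,2.434)–(2.000,2.129)
cell (1,5): code 1101 → (1.051,6.000)–(1.000,5.980)
cell (1,6): code 1000 → (2.000,6.363)–(1.051,6.000)
cell (2,2): code 0110 → (2.000,2.129)–(3.000,2.317)
cell (2,6): code 1001 → (3.000,6.123)–(2.000,6.363)
cell (3,2): code 0010 → (3.000,2.317)–(3.787,3.000)
cell (3,3): code 0111 → (3.787,3.000)–(4.000,3.493)
cell (3,5): code 1011 → (4.000,5.064)–(3.169,6.000)
cell (3,6): code 0001 → (3.169,6.000)–(3.000,6.123)
cell (4,3): code 0010 → (4.000,3.493)–(4.220,4.000)
cell (4,4): code 0011 → (4.220,4.000)–(4.049,5.000)
cell (4,5): code 0001 → (4.049,5.000)–(4.000,5.064)
cell (5,5): code 0100 → (5.178,6.000)–(6.000,5.158)
cell (5,6): code 1100 → (5.802,7.000)–(5.178,6.000)
cell (5,7): code 1000 → (6.000,7.164)–(5.802,7.000)
cell (6,5): code 0110 → (6.000,5.158)–(7.000,5.515)
cell (6,6): code 1011 → (7.000,6.655)–(6.369,7.000)
cell (6,7): code 0001 → (6.369,7.000)–(6.000,7.164)
cell (7,5): code 0010 → (7.000,5.515)–(7.400,6.000)
cell (7,6): code 0001 → (7.400,6.000)–(7.000,6.655)
total: 24 segments, chained into 2 closed loop(s), length Σ = 19.226924

segments=24 loops=2 length=19.227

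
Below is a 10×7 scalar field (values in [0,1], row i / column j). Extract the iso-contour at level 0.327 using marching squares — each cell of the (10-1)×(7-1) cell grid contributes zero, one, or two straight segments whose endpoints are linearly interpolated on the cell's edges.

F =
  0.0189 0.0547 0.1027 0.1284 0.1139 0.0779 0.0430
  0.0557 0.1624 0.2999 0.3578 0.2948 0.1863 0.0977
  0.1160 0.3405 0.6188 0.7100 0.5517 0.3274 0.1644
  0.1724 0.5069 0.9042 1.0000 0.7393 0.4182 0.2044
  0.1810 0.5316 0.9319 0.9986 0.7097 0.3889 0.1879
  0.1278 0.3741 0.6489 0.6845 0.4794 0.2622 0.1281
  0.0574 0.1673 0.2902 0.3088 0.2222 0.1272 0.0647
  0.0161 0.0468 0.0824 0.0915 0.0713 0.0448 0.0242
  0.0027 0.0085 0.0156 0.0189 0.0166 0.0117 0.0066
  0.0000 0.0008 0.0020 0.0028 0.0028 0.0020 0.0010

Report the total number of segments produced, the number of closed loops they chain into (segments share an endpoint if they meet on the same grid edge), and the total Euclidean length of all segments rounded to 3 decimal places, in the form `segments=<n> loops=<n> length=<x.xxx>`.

cell (0,2): code 0100 → (0.866,3.000)–(1.000,2.468)
cell (0,3): code 1000 → (1.000,3.489)–(0.866,3.000)
cell (1,0): code 0100 → (1.924,1.000)–(2.000,0.940)
cell (1,1): code 1100 → (1.085,2.000)–(1.924,1.000)
cell (1,2): code 1110 → (1.000,2.468)–(1.085,2.000)
cell (1,3): code 1101 → (1.125,4.000)–(1.000,3.489)
cell (1,4): code 1100 → (1.997,5.000)–(1.125,4.000)
cell (1,5): code 1000 → (2.000,5.002)–(1.997,5.000)
cell (2,0): code 0110 → (2.000,0.940)–(3.000,0.462)
cell (2,5): code 1001 → (3.000,5.427)–(2.000,5.002)
cell (3,0): code 0110 → (3.000,0.462)–(4.000,0.416)
cell (3,5): code 1001 → (4.000,5.308)–(3.000,5.427)
cell (4,0): code 0110 → (4.000,0.416)–(5.000,0.809)
cell (4,4): code 1011 → (5.000,4.702)–(4.489,5.000)
cell (4,5): code 0001 → (4.489,5.000)–(4.000,5.308)
cell (5,0): code 0010 → (5.000,0.809)–(5.228,1.000)
cell (5,1): code 0011 → (5.228,1.000)–(5.897,2.000)
cell (5,2): code 0011 → (5.897,2.000)–(5.952,3.000)
cell (5,3): code 0011 → (5.952,3.000)–(5.593,4.000)
cell (5,4): code 0001 → (5.593,4.000)–(5.000,4.702)
total: 20 segments, chained into 1 closed loop(s), length Σ = 15.719828

segments=20 loops=1 length=15.720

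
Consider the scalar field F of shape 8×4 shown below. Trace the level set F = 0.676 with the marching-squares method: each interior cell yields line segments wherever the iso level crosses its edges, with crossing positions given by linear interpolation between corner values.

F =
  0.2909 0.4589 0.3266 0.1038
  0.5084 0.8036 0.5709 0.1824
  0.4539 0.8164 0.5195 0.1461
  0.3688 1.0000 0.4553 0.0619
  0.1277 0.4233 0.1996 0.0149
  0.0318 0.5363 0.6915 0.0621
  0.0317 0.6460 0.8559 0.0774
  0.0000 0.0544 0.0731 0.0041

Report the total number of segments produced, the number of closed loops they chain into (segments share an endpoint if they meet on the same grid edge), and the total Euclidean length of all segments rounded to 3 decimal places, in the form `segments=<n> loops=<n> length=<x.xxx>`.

segments=14 loops=2 length=10.462

cell (0,0): code 0100 → (0.630,1.000)–(1.000,0.568)
cell (0,1): code 1000 → (1.000,1.548)–(0.630,1.000)
cell (1,0): code 0110 → (1.000,0.568)–(2.000,0.613)
cell (1,1): code 1001 → (2.000,1.473)–(1.000,1.548)
cell (2,0): code 0110 → (2.000,0.613)–(3.000,0.487)
cell (2,1): code 1001 → (3.000,1.595)–(2.000,1.473)
cell (3,0): code 0010 → (3.000,0.487)–(3.562,1.000)
cell (3,1): code 0001 → (3.562,1.000)–(3.000,1.595)
cell (4,1): code 0100 → (4.968,2.000)–(5.000,1.900)
cell (4,2): code 1000 → (5.000,2.025)–(4.968,2.000)
cell (5,1): code 0110 → (5.000,1.900)–(6.000,1.143)
cell (5,2): code 1001 → (6.000,2.231)–(5.000,2.025)
cell (6,1): code 0010 → (6.000,1.143)–(6.230,2.000)
cell (6,2): code 0001 → (6.230,2.000)–(6.000,2.231)
total: 14 segments, chained into 2 closed loop(s), length Σ = 10.462465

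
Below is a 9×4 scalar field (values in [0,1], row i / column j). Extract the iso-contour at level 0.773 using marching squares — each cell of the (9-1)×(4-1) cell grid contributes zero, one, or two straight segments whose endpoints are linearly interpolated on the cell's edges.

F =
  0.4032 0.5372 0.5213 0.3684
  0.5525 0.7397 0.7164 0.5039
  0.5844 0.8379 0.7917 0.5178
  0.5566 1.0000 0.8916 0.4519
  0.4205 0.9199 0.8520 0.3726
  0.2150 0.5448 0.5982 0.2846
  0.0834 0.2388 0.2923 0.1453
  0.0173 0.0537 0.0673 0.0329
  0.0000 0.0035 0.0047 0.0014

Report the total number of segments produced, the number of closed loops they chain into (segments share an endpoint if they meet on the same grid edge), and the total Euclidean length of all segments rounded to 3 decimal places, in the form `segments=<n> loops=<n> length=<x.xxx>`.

segments=10 loops=1 length=7.975

cell (1,0): code 0100 → (1.339,1.000)–(2.000,0.744)
cell (1,1): code 1100 → (1.752,2.000)–(1.339,1.000)
cell (1,2): code 1000 → (2.000,2.068)–(1.752,2.000)
cell (2,0): code 0110 → (2.000,0.744)–(3.000,0.488)
cell (2,2): code 1001 → (3.000,2.270)–(2.000,2.068)
cell (3,0): code 0110 → (3.000,0.488)–(4.000,0.706)
cell (3,2): code 1001 → (4.000,2.165)–(3.000,2.270)
cell (4,0): code 0010 → (4.000,0.706)–(4.392,1.000)
cell (4,1): code 0011 → (4.392,1.000)–(4.311,2.000)
cell (4,2): code 0001 → (4.311,2.000)–(4.000,2.165)
total: 10 segments, chained into 1 closed loop(s), length Σ = 7.974539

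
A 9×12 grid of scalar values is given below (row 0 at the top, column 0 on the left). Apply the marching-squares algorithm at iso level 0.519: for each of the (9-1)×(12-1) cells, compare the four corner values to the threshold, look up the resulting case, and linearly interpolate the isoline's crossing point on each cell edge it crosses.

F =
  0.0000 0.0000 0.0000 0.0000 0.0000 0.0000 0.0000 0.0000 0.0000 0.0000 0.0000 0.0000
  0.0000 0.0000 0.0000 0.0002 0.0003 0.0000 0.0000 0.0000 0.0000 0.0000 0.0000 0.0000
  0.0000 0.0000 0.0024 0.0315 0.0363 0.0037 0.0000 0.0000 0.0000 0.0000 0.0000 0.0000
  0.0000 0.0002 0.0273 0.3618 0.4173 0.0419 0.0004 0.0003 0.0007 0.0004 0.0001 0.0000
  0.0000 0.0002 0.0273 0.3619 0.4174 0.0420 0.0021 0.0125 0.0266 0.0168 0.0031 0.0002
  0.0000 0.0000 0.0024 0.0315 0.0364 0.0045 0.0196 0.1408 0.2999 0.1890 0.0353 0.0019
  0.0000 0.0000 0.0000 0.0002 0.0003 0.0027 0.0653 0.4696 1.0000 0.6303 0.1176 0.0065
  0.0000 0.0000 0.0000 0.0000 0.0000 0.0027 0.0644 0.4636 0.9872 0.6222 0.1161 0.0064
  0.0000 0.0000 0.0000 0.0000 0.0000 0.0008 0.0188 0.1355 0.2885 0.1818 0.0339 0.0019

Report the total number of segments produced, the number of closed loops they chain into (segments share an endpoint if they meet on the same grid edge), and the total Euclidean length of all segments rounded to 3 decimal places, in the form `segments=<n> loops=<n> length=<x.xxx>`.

segments=8 loops=1 length=7.080

cell (5,7): code 0100 → (5.313,8.000)–(6.000,7.093)
cell (5,8): code 1100 → (5.748,9.000)–(5.313,8.000)
cell (5,9): code 1000 → (6.000,9.217)–(5.748,9.000)
cell (6,7): code 0110 → (6.000,7.093)–(7.000,7.106)
cell (6,9): code 1001 → (7.000,9.204)–(6.000,9.217)
cell (7,7): code 0010 → (7.000,7.106)–(7.670,8.000)
cell (7,8): code 0011 → (7.670,8.000)–(7.234,9.000)
cell (7,9): code 0001 → (7.234,9.000)–(7.000,9.204)
total: 8 segments, chained into 1 closed loop(s), length Σ = 7.079988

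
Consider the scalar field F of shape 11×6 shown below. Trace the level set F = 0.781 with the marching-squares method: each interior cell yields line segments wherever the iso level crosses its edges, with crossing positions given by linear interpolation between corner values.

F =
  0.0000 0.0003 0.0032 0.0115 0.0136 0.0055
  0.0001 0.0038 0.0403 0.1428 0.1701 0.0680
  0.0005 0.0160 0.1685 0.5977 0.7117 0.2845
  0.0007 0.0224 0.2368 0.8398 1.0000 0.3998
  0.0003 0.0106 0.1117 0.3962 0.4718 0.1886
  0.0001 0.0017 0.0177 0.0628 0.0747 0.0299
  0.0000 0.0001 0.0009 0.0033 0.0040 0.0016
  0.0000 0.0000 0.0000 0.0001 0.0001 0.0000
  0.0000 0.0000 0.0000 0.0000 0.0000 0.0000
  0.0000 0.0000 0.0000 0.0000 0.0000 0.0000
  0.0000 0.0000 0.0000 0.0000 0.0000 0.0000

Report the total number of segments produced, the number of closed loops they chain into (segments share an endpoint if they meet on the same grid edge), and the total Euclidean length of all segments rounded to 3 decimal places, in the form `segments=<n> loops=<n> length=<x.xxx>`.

segments=6 loops=1 length=3.986

cell (2,2): code 0100 → (2.757,3.000)–(3.000,2.902)
cell (2,3): code 1100 → (2.240,4.000)–(2.757,3.000)
cell (2,4): code 1000 → (3.000,4.365)–(2.240,4.000)
cell (3,2): code 0010 → (3.000,2.902)–(3.133,3.000)
cell (3,3): code 0011 → (3.133,3.000)–(3.415,4.000)
cell (3,4): code 0001 → (3.415,4.000)–(3.000,4.365)
total: 6 segments, chained into 1 closed loop(s), length Σ = 3.985939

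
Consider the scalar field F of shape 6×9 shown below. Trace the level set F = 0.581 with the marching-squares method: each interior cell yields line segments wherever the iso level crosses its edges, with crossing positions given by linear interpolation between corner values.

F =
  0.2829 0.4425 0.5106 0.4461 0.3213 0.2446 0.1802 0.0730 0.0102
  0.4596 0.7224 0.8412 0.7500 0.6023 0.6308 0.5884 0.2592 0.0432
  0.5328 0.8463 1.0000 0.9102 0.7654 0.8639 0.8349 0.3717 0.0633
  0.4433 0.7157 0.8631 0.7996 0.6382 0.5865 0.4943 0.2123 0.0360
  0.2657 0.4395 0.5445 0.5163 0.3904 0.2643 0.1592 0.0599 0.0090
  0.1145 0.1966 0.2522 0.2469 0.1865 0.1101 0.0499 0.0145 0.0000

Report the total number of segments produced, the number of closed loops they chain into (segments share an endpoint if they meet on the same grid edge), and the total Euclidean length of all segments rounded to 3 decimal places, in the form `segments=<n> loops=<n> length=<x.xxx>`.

cell (0,0): code 0100 → (0.495,1.000)–(1.000,0.462)
cell (0,1): code 1100 → (0.213,2.000)–(0.495,1.000)
cell (0,2): code 1100 → (0.444,3.000)–(0.213,2.000)
cell (0,3): code 1100 → (0.924,4.000)–(0.444,3.000)
cell (0,4): code 1100 → (0.871,5.000)–(0.924,4.000)
cell (0,5): code 1100 → (0.982,6.000)–(0.871,5.000)
cell (0,6): code 1000 → (1.000,6.022)–(0.982,6.000)
cell (1,0): code 0110 → (1.000,0.462)–(2.000,0.154)
cell (1,6): code 1001 → (2.000,6.548)–(1.000,6.022)
cell (2,0): code 0110 → (2.000,0.154)–(3.000,0.506)
cell (2,5): code 1011 → (3.000,5.060)–(2.745,6.000)
cell (2,6): code 0001 → (2.745,6.000)–(2.000,6.548)
cell (3,0): code 0010 → (3.000,0.506)–(3.488,1.000)
cell (3,1): code 0011 → (3.488,1.000)–(3.885,2.000)
cell (3,2): code 0011 → (3.885,2.000)–(3.772,3.000)
cell (3,3): code 0011 → (3.772,3.000)–(3.231,4.000)
cell (3,4): code 0011 → (3.231,4.000)–(3.017,5.000)
cell (3,5): code 0001 → (3.017,5.000)–(3.000,5.060)
total: 18 segments, chained into 1 closed loop(s), length Σ = 16.083490

segments=18 loops=1 length=16.083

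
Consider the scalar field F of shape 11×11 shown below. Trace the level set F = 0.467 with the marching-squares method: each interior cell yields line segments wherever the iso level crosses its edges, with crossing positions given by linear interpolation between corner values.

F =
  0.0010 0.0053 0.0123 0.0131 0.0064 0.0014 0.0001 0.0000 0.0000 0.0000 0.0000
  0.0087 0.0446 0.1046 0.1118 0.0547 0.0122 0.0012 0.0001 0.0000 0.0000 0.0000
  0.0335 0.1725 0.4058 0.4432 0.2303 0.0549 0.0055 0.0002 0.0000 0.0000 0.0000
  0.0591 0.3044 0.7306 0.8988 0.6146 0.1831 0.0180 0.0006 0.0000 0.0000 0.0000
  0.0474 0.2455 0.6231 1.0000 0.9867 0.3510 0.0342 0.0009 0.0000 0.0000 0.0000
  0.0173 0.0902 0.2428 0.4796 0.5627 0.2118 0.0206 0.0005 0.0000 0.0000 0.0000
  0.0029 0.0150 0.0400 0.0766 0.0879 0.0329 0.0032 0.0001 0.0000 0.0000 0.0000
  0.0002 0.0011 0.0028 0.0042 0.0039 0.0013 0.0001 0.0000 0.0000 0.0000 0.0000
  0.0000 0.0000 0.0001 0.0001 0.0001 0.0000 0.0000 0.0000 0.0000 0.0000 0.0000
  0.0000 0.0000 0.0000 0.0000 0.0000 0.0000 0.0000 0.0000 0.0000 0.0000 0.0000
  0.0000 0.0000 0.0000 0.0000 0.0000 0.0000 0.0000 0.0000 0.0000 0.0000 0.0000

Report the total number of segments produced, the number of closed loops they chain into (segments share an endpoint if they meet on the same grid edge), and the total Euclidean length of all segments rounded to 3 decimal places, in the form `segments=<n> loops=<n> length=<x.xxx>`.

segments=12 loops=1 length=10.072

cell (2,1): code 0100 → (2.188,2.000)–(3.000,1.382)
cell (2,2): code 1100 → (2.052,3.000)–(2.188,2.000)
cell (2,3): code 1100 → (2.616,4.000)–(2.052,3.000)
cell (2,4): code 1000 → (3.000,4.342)–(2.616,4.000)
cell (3,1): code 0110 → (3.000,1.382)–(4.000,1.587)
cell (3,4): code 1001 → (4.000,4.818)–(3.000,4.342)
cell (4,1): code 0010 → (4.000,1.587)–(4.410,2.000)
cell (4,2): code 0111 → (4.410,2.000)–(5.000,2.947)
cell (4,4): code 1001 → (5.000,4.273)–(4.000,4.818)
cell (5,2): code 0010 → (5.000,2.947)–(5.031,3.000)
cell (5,3): code 0011 → (5.031,3.000)–(5.202,4.000)
cell (5,4): code 0001 → (5.202,4.000)–(5.000,4.273)
total: 12 segments, chained into 1 closed loop(s), length Σ = 10.071857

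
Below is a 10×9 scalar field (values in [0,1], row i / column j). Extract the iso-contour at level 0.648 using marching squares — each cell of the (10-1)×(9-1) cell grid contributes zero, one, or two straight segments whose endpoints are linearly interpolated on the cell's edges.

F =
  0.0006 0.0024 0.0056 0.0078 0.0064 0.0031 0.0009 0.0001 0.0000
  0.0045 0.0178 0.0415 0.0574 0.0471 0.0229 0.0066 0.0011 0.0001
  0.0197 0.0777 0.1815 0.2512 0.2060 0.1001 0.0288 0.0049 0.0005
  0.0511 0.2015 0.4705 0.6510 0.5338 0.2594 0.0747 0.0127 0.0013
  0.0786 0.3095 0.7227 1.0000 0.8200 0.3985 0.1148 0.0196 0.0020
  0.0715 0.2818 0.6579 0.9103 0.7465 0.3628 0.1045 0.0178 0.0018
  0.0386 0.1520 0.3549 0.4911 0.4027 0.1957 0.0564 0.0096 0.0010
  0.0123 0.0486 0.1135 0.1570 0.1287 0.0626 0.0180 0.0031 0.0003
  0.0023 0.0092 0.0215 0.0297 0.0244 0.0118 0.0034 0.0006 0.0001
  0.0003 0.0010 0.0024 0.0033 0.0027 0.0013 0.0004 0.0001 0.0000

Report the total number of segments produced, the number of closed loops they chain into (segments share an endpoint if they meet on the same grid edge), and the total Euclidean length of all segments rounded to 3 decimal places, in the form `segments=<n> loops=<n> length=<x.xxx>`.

segments=12 loops=1 length=8.049

cell (2,2): code 0100 → (2.992,3.000)–(3.000,2.983)
cell (2,3): code 1000 → (3.000,3.026)–(2.992,3.000)
cell (3,1): code 0100 → (3.704,2.000)–(4.000,1.819)
cell (3,2): code 1110 → (3.000,2.983)–(3.704,2.000)
cell (3,3): code 1101 → (3.399,4.000)–(3.000,3.026)
cell (3,4): code 1000 → (4.000,4.408)–(3.399,4.000)
cell (4,1): code 0110 → (4.000,1.819)–(5.000,1.974)
cell (4,4): code 1001 → (5.000,4.257)–(4.000,4.408)
cell (5,1): code 0010 → (5.000,1.974)–(5.033,2.000)
cell (5,2): code 0011 → (5.033,2.000)–(5.626,3.000)
cell (5,3): code 0011 → (5.626,3.000)–(5.287,4.000)
cell (5,4): code 0001 → (5.287,4.000)–(5.000,4.257)
total: 12 segments, chained into 1 closed loop(s), length Σ = 8.049055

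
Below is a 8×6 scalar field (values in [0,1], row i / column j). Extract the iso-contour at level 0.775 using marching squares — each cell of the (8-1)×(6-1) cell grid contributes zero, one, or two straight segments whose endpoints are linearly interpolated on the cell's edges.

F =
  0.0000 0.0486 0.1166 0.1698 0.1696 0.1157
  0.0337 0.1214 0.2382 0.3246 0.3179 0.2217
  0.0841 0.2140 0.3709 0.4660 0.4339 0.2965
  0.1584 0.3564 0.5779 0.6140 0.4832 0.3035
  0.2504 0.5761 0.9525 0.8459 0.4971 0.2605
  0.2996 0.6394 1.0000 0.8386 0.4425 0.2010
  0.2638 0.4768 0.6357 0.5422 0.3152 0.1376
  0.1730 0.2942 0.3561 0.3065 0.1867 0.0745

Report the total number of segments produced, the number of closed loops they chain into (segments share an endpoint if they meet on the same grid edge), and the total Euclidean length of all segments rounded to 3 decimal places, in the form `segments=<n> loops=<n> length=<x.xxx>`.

segments=8 loops=1 length=6.286

cell (3,1): code 0100 → (3.526,2.000)–(4.000,1.528)
cell (3,2): code 1100 → (3.694,3.000)–(3.526,2.000)
cell (3,3): code 1000 → (4.000,3.203)–(3.694,3.000)
cell (4,1): code 0110 → (4.000,1.528)–(5.000,1.376)
cell (4,3): code 1001 → (5.000,3.161)–(4.000,3.203)
cell (5,1): code 0010 → (5.000,1.376)–(5.618,2.000)
cell (5,2): code 0011 → (5.618,2.000)–(5.215,3.000)
cell (5,3): code 0001 → (5.215,3.000)–(5.000,3.161)
total: 8 segments, chained into 1 closed loop(s), length Σ = 6.286247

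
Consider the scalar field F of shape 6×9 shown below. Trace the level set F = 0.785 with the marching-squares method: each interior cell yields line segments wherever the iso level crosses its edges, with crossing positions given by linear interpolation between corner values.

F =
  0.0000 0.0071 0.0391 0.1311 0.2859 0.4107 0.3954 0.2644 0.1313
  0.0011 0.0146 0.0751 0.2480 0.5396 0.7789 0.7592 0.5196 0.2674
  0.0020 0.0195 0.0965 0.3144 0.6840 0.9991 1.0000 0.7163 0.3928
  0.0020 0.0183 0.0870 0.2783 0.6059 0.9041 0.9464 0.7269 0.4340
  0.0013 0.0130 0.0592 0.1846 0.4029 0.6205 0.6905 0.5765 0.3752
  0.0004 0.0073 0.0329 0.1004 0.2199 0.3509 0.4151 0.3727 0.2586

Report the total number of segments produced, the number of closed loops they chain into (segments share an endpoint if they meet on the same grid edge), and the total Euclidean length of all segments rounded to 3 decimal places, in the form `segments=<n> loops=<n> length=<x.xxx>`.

segments=8 loops=1 length=7.969

cell (1,4): code 0100 → (1.028,5.000)–(2.000,4.321)
cell (1,5): code 1100 → (1.107,6.000)–(1.028,5.000)
cell (1,6): code 1000 → (2.000,6.758)–(1.107,6.000)
cell (2,4): code 0110 → (2.000,4.321)–(3.000,4.601)
cell (2,6): code 1001 → (3.000,6.735)–(2.000,6.758)
cell (3,4): code 0010 → (3.000,4.601)–(3.420,5.000)
cell (3,5): code 0011 → (3.420,5.000)–(3.631,6.000)
cell (3,6): code 0001 → (3.631,6.000)–(3.000,6.735)
total: 8 segments, chained into 1 closed loop(s), length Σ = 7.969462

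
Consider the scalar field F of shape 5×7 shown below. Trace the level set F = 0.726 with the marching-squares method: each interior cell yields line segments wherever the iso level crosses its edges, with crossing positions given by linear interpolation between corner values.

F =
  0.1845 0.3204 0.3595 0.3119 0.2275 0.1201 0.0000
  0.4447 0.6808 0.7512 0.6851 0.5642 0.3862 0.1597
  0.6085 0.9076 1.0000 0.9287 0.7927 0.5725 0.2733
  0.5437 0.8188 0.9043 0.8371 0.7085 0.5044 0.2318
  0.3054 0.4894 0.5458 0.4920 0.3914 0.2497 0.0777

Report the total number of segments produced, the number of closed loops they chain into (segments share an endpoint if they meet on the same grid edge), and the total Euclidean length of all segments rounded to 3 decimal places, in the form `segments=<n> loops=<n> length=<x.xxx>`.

segments=14 loops=1 length=10.158

cell (0,1): code 0100 → (0.936,2.000)–(1.000,1.642)
cell (0,2): code 1000 → (1.000,2.381)–(0.936,2.000)
cell (1,0): code 0100 → (1.199,1.000)–(2.000,0.393)
cell (1,1): code 1110 → (1.000,1.642)–(1.199,1.000)
cell (1,2): code 1101 → (1.168,3.000)–(1.000,2.381)
cell (1,3): code 1100 → (1.708,4.000)–(1.168,3.000)
cell (1,4): code 1000 → (2.000,4.303)–(1.708,4.000)
cell (2,0): code 0110 → (2.000,0.393)–(3.000,0.663)
cell (2,3): code 1011 → (3.000,3.864)–(2.792,4.000)
cell (2,4): code 0001 → (2.792,4.000)–(2.000,4.303)
cell (3,0): code 0010 → (3.000,0.663)–(3.282,1.000)
cell (3,1): code 0011 → (3.282,1.000)–(3.497,2.000)
cell (3,2): code 0011 → (3.497,2.000)–(3.322,3.000)
cell (3,3): code 0001 → (3.322,3.000)–(3.000,3.864)
total: 14 segments, chained into 1 closed loop(s), length Σ = 10.157831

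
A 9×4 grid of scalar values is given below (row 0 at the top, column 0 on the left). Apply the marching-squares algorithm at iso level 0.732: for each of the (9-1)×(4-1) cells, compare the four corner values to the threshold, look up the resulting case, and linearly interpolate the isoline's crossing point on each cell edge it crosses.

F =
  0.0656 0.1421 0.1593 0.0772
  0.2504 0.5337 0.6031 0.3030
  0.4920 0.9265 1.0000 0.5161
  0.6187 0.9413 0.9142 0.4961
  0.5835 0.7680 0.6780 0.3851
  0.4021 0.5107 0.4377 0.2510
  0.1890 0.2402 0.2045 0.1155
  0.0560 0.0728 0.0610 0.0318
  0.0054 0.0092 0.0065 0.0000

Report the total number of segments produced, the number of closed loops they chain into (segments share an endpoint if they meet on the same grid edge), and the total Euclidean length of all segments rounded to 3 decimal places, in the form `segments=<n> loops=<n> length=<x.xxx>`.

segments=10 loops=1 length=7.874

cell (1,0): code 0100 → (1.505,1.000)–(2.000,0.552)
cell (1,1): code 1100 → (1.325,2.000)–(1.505,1.000)
cell (1,2): code 1000 → (2.000,2.554)–(1.325,2.000)
cell (2,0): code 0110 → (2.000,0.552)–(3.000,0.351)
cell (2,2): code 1001 → (3.000,2.436)–(2.000,2.554)
cell (3,0): code 0110 → (3.000,0.351)–(4.000,0.805)
cell (3,1): code 1011 → (4.000,1.400)–(3.771,2.000)
cell (3,2): code 0001 → (3.771,2.000)–(3.000,2.436)
cell (4,0): code 0010 → (4.000,0.805)–(4.140,1.000)
cell (4,1): code 0001 → (4.140,1.000)–(4.000,1.400)
total: 10 segments, chained into 1 closed loop(s), length Σ = 7.873883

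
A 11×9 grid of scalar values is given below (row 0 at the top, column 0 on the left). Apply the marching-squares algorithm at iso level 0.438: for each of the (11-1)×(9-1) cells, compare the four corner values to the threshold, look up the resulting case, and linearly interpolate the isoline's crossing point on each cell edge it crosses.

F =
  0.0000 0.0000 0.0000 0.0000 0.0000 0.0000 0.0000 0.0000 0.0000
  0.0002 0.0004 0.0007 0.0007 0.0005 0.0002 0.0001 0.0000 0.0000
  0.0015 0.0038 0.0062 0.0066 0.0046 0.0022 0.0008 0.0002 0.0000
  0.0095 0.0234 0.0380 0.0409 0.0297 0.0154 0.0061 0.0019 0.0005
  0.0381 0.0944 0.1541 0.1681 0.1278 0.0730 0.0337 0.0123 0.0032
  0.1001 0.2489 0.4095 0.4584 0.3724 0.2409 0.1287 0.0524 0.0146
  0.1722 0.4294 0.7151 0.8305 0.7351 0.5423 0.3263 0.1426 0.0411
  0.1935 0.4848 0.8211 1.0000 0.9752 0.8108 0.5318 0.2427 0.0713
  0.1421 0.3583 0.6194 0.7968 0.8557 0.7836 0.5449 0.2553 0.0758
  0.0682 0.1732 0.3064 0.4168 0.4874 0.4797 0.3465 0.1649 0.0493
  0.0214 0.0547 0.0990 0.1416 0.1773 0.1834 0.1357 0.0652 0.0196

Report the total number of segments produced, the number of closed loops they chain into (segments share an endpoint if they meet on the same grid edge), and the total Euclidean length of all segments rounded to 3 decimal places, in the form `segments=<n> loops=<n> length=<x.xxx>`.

cell (4,2): code 0100 → (4.930,3.000)–(5.000,2.583)
cell (4,3): code 1000 → (5.000,3.237)–(4.930,3.000)
cell (5,1): code 0100 → (5.093,2.000)–(6.000,1.030)
cell (5,2): code 1110 → (5.000,2.583)–(5.093,2.000)
cell (5,3): code 1101 → (5.181,4.000)–(5.000,3.237)
cell (5,4): code 1100 → (5.654,5.000)–(5.181,4.000)
cell (5,5): code 1000 → (6.000,5.483)–(5.654,5.000)
cell (6,0): code 0100 → (6.155,1.000)–(7.000,0.839)
cell (6,1): code 1110 → (6.000,1.030)–(6.155,1.000)
cell (6,5): code 1101 → (6.544,6.000)–(6.000,5.483)
cell (6,6): code 1000 → (7.000,6.324)–(6.544,6.000)
cell (7,0): code 0010 → (7.000,0.839)–(7.370,1.000)
cell (7,1): code 0111 → (7.370,1.000)–(8.000,1.305)
cell (7,6): code 1001 → (8.000,6.369)–(7.000,6.324)
cell (8,1): code 0010 → (8.000,1.305)–(8.580,2.000)
cell (8,2): code 0011 → (8.580,2.000)–(8.944,3.000)
cell (8,3): code 0111 → (8.944,3.000)–(9.000,3.300)
cell (8,5): code 1011 → (9.000,5.313)–(8.539,6.000)
cell (8,6): code 0001 → (8.539,6.000)–(8.000,6.369)
cell (9,3): code 0010 → (9.000,3.300)–(9.159,4.000)
cell (9,4): code 0011 → (9.159,4.000)–(9.141,5.000)
cell (9,5): code 0001 → (9.141,5.000)–(9.000,5.313)
total: 22 segments, chained into 1 closed loop(s), length Σ = 15.321547

segments=22 loops=1 length=15.322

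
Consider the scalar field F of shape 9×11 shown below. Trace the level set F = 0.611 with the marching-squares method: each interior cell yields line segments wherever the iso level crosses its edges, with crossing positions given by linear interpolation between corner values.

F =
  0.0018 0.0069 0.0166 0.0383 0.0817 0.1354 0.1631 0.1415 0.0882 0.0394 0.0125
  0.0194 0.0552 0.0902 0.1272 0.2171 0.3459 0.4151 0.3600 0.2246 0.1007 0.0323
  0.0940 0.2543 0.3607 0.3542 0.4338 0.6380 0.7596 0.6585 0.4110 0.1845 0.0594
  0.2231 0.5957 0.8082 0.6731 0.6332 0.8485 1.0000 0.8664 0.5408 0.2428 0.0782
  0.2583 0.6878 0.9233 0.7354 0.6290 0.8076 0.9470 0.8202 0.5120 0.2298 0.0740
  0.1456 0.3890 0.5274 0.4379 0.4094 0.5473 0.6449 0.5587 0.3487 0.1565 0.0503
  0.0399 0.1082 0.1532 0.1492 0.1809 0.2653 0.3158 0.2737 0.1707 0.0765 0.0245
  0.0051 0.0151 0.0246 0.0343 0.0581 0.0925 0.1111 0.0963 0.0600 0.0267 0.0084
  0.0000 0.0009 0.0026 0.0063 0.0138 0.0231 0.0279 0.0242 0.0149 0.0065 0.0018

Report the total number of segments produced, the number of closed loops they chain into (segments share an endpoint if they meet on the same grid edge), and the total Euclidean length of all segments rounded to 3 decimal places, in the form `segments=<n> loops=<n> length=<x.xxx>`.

segments=22 loops=1 length=17.934

cell (1,4): code 0100 → (1.908,5.000)–(2.000,4.868)
cell (1,5): code 1100 → (1.569,6.000)–(1.908,5.000)
cell (1,6): code 1100 → (1.841,7.000)–(1.569,6.000)
cell (1,7): code 1000 → (2.000,7.192)–(1.841,7.000)
cell (2,1): code 0100 → (2.559,2.000)–(3.000,1.072)
cell (2,2): code 1100 → (2.805,3.000)–(2.559,2.000)
cell (2,3): code 1100 → (2.889,4.000)–(2.805,3.000)
cell (2,4): code 1110 → (2.000,4.868)–(2.889,4.000)
cell (2,7): code 1001 → (3.000,7.784)–(2.000,7.192)
cell (3,0): code 0100 → (3.166,1.000)–(4.000,0.821)
cell (3,1): code 1110 → (3.000,1.072)–(3.166,1.000)
cell (3,7): code 1001 → (4.000,7.679)–(3.000,7.784)
cell (4,0): code 0010 → (4.000,0.821)–(4.257,1.000)
cell (4,1): code 0011 → (4.257,1.000)–(4.789,2.000)
cell (4,2): code 0011 → (4.789,2.000)–(4.418,3.000)
cell (4,3): code 0011 → (4.418,3.000)–(4.082,4.000)
cell (4,4): code 0011 → (4.082,4.000)–(4.755,5.000)
cell (4,5): code 0111 → (4.755,5.000)–(5.000,5.653)
cell (4,6): code 1011 → (5.000,6.393)–(4.800,7.000)
cell (4,7): code 0001 → (4.800,7.000)–(4.000,7.679)
cell (5,5): code 0010 → (5.000,5.653)–(5.103,6.000)
cell (5,6): code 0001 → (5.103,6.000)–(5.000,6.393)
total: 22 segments, chained into 1 closed loop(s), length Σ = 17.933986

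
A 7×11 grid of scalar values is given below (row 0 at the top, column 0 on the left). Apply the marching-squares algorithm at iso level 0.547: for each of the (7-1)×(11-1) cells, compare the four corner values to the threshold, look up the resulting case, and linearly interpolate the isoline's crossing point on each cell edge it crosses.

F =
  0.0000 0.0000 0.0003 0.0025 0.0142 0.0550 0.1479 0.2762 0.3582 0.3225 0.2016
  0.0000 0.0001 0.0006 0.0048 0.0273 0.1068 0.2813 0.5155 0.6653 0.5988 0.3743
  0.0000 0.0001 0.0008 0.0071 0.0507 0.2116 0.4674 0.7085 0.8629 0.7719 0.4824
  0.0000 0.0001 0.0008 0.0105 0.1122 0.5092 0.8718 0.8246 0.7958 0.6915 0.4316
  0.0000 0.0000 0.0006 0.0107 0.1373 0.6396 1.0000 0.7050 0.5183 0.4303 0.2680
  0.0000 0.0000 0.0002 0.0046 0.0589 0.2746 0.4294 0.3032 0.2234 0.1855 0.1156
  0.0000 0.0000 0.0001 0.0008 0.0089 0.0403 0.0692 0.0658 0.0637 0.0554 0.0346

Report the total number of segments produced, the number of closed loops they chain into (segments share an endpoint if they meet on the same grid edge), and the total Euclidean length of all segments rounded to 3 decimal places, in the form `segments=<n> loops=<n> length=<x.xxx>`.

segments=18 loops=1 length=13.814

cell (0,7): code 0100 → (0.615,8.000)–(1.000,7.210)
cell (0,8): code 1100 → (0.813,9.000)–(0.615,8.000)
cell (0,9): code 1000 → (1.000,9.231)–(0.813,9.000)
cell (1,6): code 0100 → (1.163,7.000)–(2.000,6.330)
cell (1,7): code 1110 → (1.000,7.210)–(1.163,7.000)
cell (1,9): code 1001 → (2.000,9.777)–(1.000,9.231)
cell (2,5): code 0100 → (2.197,6.000)–(3.000,5.104)
cell (2,6): code 1110 → (2.000,6.330)–(2.197,6.000)
cell (2,9): code 1001 → (3.000,9.556)–(2.000,9.777)
cell (3,4): code 0100 → (3.290,5.000)–(4.000,4.816)
cell (3,5): code 1110 → (3.000,5.104)–(3.290,5.000)
cell (3,7): code 1011 → (4.000,7.846)–(3.897,8.000)
cell (3,8): code 0011 → (3.897,8.000)–(3.553,9.000)
cell (3,9): code 0001 → (3.553,9.000)–(3.000,9.556)
cell (4,4): code 0010 → (4.000,4.816)–(4.254,5.000)
cell (4,5): code 0011 → (4.254,5.000)–(4.794,6.000)
cell (4,6): code 0011 → (4.794,6.000)–(4.393,7.000)
cell (4,7): code 0001 → (4.393,7.000)–(4.000,7.846)
total: 18 segments, chained into 1 closed loop(s), length Σ = 13.813635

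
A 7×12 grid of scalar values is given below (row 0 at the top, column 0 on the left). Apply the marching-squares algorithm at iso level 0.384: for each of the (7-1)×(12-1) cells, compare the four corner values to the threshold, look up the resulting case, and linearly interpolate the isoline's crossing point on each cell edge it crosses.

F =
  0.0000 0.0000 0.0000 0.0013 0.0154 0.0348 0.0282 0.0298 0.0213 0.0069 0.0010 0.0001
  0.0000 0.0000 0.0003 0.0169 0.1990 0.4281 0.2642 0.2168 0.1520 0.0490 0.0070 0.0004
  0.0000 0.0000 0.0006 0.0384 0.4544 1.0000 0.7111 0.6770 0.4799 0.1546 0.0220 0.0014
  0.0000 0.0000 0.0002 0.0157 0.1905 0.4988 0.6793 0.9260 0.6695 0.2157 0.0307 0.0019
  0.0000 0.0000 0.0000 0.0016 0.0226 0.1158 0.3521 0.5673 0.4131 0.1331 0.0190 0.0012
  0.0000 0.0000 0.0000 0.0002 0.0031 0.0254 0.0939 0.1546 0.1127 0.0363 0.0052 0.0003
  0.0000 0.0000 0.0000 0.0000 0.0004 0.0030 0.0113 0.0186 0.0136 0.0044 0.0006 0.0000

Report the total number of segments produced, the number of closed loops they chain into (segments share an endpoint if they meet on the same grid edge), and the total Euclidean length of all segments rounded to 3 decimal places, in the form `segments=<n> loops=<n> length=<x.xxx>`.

cell (0,4): code 0100 → (0.888,5.000)–(1.000,4.808)
cell (0,5): code 1000 → (1.000,5.269)–(0.888,5.000)
cell (1,3): code 0100 → (1.724,4.000)–(2.000,3.831)
cell (1,4): code 1110 → (1.000,4.808)–(1.724,4.000)
cell (1,5): code 1101 → (1.268,6.000)–(1.000,5.269)
cell (1,6): code 1100 → (1.363,7.000)–(1.268,6.000)
cell (1,7): code 1100 → (1.708,8.000)–(1.363,7.000)
cell (1,8): code 1000 → (2.000,8.295)–(1.708,8.000)
cell (2,3): code 0010 → (2.000,3.831)–(2.267,4.000)
cell (2,4): code 0111 → (2.267,4.000)–(3.000,4.628)
cell (2,8): code 1001 → (3.000,8.629)–(2.000,8.295)
cell (3,4): code 0010 → (3.000,4.628)–(3.300,5.000)
cell (3,5): code 0011 → (3.300,5.000)–(3.903,6.000)
cell (3,6): code 0111 → (3.903,6.000)–(4.000,6.148)
cell (3,8): code 1001 → (4.000,8.104)–(3.000,8.629)
cell (4,6): code 0010 → (4.000,6.148)–(4.444,7.000)
cell (4,7): code 0011 → (4.444,7.000)–(4.097,8.000)
cell (4,8): code 0001 → (4.097,8.000)–(4.000,8.104)
total: 18 segments, chained into 1 closed loop(s), length Σ = 12.627765

segments=18 loops=1 length=12.628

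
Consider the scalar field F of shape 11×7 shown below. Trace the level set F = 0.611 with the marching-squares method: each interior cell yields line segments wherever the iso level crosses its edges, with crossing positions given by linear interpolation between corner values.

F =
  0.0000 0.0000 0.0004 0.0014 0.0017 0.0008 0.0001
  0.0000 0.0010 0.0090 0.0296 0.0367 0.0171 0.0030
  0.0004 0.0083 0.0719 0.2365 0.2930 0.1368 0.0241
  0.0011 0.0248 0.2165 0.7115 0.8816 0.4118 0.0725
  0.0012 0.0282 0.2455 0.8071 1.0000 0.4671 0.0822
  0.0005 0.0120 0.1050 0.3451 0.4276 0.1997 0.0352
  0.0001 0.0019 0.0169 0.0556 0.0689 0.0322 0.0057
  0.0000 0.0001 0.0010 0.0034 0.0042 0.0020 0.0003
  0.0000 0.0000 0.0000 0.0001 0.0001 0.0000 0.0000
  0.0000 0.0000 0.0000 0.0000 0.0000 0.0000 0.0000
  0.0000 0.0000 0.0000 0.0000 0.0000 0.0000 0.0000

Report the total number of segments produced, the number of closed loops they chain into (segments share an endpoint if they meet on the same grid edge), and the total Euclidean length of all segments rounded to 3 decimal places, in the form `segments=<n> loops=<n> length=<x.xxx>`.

segments=8 loops=1 length=6.662

cell (2,2): code 0100 → (2.788,3.000)–(3.000,2.797)
cell (2,3): code 1100 → (2.540,4.000)–(2.788,3.000)
cell (2,4): code 1000 → (3.000,4.576)–(2.540,4.000)
cell (3,2): code 0110 → (3.000,2.797)–(4.000,2.651)
cell (3,4): code 1001 → (4.000,4.730)–(3.000,4.576)
cell (4,2): code 0010 → (4.000,2.651)–(4.424,3.000)
cell (4,3): code 0011 → (4.424,3.000)–(4.680,4.000)
cell (4,4): code 0001 → (4.680,4.000)–(4.000,4.730)
total: 8 segments, chained into 1 closed loop(s), length Σ = 6.661953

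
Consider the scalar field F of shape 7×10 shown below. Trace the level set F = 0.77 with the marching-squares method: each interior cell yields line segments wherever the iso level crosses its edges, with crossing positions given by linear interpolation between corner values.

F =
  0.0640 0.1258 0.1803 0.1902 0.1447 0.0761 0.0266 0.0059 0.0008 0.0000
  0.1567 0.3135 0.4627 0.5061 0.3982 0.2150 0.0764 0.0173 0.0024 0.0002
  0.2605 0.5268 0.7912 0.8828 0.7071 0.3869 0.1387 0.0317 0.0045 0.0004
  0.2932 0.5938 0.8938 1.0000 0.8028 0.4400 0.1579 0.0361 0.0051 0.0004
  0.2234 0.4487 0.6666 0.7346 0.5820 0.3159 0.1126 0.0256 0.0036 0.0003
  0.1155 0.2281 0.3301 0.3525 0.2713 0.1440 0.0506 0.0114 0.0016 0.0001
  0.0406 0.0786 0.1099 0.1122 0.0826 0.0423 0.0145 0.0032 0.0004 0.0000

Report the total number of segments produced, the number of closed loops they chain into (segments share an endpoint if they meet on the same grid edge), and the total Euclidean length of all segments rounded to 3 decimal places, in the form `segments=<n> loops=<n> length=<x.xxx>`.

segments=10 loops=1 length=7.134

cell (1,1): code 0100 → (1.935,2.000)–(2.000,1.920)
cell (1,2): code 1100 → (1.701,3.000)–(1.935,2.000)
cell (1,3): code 1000 → (2.000,3.642)–(1.701,3.000)
cell (2,1): code 0110 → (2.000,1.920)–(3.000,1.587)
cell (2,3): code 1101 → (2.657,4.000)–(2.000,3.642)
cell (2,4): code 1000 → (3.000,4.090)–(2.657,4.000)
cell (3,1): code 0010 → (3.000,1.587)–(3.545,2.000)
cell (3,2): code 0011 → (3.545,2.000)–(3.867,3.000)
cell (3,3): code 0011 → (3.867,3.000)–(3.149,4.000)
cell (3,4): code 0001 → (3.149,4.000)–(3.000,4.090)
total: 10 segments, chained into 1 closed loop(s), length Σ = 7.134276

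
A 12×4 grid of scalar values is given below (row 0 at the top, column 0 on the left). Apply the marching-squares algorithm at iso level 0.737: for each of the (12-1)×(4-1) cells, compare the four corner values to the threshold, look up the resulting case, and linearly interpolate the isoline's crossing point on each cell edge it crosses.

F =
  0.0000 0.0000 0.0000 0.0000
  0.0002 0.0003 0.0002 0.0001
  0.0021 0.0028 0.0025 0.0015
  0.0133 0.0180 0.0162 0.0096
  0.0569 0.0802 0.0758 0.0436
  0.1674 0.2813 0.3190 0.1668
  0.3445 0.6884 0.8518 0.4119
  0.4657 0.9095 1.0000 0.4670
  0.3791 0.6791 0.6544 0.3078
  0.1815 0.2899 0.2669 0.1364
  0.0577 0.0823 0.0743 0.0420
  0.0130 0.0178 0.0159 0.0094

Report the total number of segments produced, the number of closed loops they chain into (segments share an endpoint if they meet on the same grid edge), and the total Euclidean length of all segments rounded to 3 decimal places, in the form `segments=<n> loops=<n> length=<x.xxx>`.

cell (5,1): code 0100 → (5.785,2.000)–(6.000,1.297)
cell (5,2): code 1000 → (6.000,2.261)–(5.785,2.000)
cell (6,0): code 0100 → (6.220,1.000)–(7.000,0.611)
cell (6,1): code 1110 → (6.000,1.297)–(6.220,1.000)
cell (6,2): code 1001 → (7.000,2.493)–(6.000,2.261)
cell (7,0): code 0010 → (7.000,0.611)–(7.749,1.000)
cell (7,1): code 0011 → (7.749,1.000)–(7.761,2.000)
cell (7,2): code 0001 → (7.761,2.000)–(7.000,2.493)
total: 8 segments, chained into 1 closed loop(s), length Σ = 6.092068

segments=8 loops=1 length=6.092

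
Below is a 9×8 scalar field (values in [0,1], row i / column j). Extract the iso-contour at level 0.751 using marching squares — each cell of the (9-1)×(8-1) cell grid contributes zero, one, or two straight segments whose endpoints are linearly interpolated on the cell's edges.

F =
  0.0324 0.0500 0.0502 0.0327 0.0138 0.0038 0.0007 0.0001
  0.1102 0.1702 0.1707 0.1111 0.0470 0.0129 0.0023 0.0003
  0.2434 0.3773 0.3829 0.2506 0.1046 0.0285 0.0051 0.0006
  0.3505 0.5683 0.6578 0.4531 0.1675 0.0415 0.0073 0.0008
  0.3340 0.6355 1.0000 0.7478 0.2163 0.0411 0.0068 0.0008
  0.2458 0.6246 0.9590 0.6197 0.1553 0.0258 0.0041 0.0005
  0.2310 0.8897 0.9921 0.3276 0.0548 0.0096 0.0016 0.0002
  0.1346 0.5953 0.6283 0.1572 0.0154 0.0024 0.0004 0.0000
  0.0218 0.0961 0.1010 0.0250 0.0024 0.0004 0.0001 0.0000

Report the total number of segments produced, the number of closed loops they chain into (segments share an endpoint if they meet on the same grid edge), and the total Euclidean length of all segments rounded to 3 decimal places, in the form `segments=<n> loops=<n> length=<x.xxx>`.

segments=10 loops=1 length=8.787

cell (3,1): code 0100 → (3.272,2.000)–(4.000,1.317)
cell (3,2): code 1000 → (4.000,2.987)–(3.272,2.000)
cell (4,1): code 0110 → (4.000,1.317)–(5.000,1.378)
cell (4,2): code 1001 → (5.000,2.613)–(4.000,2.987)
cell (5,0): code 0100 → (5.477,1.000)–(6.000,0.789)
cell (5,1): code 1110 → (5.000,1.378)–(5.477,1.000)
cell (5,2): code 1001 → (6.000,2.363)–(5.000,2.613)
cell (6,0): code 0010 → (6.000,0.789)–(6.471,1.000)
cell (6,1): code 0011 → (6.471,1.000)–(6.663,2.000)
cell (6,2): code 0001 → (6.663,2.000)–(6.000,2.363)
total: 10 segments, chained into 1 closed loop(s), length Σ = 8.787197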